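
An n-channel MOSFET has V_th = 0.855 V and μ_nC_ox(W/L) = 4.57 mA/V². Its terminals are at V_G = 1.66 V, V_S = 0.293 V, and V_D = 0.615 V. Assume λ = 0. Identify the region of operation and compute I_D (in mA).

V_GS = V_G − V_S = 1.66 − 0.293 = 1.37 V; V_DS = V_D − V_S = 0.615 − 0.293 = 0.322 V.
V_ov = V_GS − V_th = 1.37 − 0.855 = 0.512 V.
Since V_DS = 0.322 V < V_ov = 0.512 V, the device is in the triode region.
I_D = k_n [V_ov · V_DS − ½ V_DS²] = 4.57 × [0.512 × 0.322 − 0.5 × 0.322²] = 0.517 mA.

Triode; I_D = 0.517 mA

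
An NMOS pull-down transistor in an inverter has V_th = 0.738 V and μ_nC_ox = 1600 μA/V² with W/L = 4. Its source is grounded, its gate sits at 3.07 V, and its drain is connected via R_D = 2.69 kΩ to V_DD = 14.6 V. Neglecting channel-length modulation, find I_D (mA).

V_GS = V_G = 3.07 V, so V_ov = 3.07 − 0.738 = 2.33 V.
k_n = μ_nC_ox · (W/L) = 6.4 mA/V².
Assume saturation: I_D = ½ k_n V_ov² = 0.5 × 6.4 × 2.33² = 17.4 mA, giving V_DS = V_DD − I_D R_D = 14.6 − 17.4 × 2.69 = -32.2 V.
But -32.2 V < V_ov = 2.33 V, so the device is actually in triode.
In triode I_D = k_n[V_ov V_DS − ½ V_DS²] and I_D = (V_DD − V_DS)/R_D. Equating: 8.61 V_DS² − 41.15 V_DS + 14.6 = 0, giving V_DS = 0.386 V (the root below V_ov).
I_D = (14.6 − 0.386) / 2.69 = 5.28 mA.

I_D = 5.28 mA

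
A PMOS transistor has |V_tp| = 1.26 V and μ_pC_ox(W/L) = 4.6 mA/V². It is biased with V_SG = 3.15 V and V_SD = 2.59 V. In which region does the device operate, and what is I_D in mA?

V_ov = V_SG − |V_tp| = 3.15 − 1.26 = 1.89 V.
Since V_SD = 2.59 V ≥ V_ov = 1.89 V, the device is in saturation.
I_D = ½ k_p V_ov² = 0.5 × 4.6 × 1.89² = 8.22 mA.

Saturation; I_D = 8.22 mA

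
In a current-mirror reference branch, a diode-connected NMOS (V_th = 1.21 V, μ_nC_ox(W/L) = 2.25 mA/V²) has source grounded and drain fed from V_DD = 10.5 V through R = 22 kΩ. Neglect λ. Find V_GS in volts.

With gate tied to drain, V_GS = V_DS ≥ V_GS − V_th, so the device is in saturation.
KCL at the drain: ½ k_n (V_GS − V_th)² = (V_DD − V_GS)/R.
Let x = V_GS − 1.21. Then 24.8 x² + x − 9.29 = 0, giving x = 0.593 V (positive root), so V_GS = 1.8 V.
I_D = (V_DD − V_GS)/R = (10.5 − 1.8) / 22 = 0.395 mA.

V_GS = 1.80 V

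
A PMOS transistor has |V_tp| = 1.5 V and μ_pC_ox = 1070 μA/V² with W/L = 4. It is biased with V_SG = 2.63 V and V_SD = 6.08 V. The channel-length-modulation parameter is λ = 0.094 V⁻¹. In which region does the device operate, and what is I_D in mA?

Saturation; I_D = 4.29 mA

k_p = μ_pC_ox · (W/L) = 4.28 mA/V².
V_ov = V_SG − |V_tp| = 2.63 − 1.5 = 1.13 V.
Since V_SD = 6.08 V ≥ V_ov = 1.13 V, the device is in saturation.
I_D = ½ k_p V_ov² (1 + λ V_SD) = 0.5 × 4.28 × 1.13² × (1 + 0.094 × 6.08) = 4.29 mA.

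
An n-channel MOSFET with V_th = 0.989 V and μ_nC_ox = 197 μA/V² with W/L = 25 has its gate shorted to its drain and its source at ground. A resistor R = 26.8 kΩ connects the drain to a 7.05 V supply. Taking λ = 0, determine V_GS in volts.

With gate tied to drain, V_GS = V_DS ≥ V_GS − V_th, so the device is in saturation.
k_n = μ_nC_ox · (W/L) = 4.925 mA/V².
KCL at the drain: ½ k_n (V_GS − V_th)² = (V_DD − V_GS)/R.
Let x = V_GS − 0.989. Then 66 x² + x − 6.061 = 0, giving x = 0.296 V (positive root), so V_GS = 1.28 V.
I_D = (V_DD − V_GS)/R = (7.05 − 1.28) / 26.8 = 0.215 mA.

V_GS = 1.28 V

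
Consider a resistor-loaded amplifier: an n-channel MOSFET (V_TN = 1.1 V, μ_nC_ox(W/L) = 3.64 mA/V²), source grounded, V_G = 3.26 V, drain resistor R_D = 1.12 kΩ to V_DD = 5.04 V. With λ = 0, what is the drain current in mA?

V_GS = V_G = 3.26 V, so V_ov = 3.26 − 1.1 = 2.16 V.
Assume saturation: I_D = ½ k_n V_ov² = 0.5 × 3.64 × 2.16² = 8.49 mA, giving V_DS = V_DD − I_D R_D = 5.04 − 8.49 × 1.12 = -4.47 V.
But -4.47 V < V_ov = 2.16 V, so the device is actually in triode.
In triode I_D = k_n[V_ov V_DS − ½ V_DS²] and I_D = (V_DD − V_DS)/R_D. Equating: 2.04 V_DS² − 9.806 V_DS + 5.04 = 0, giving V_DS = 0.585 V (the root below V_ov).
I_D = (5.04 − 0.585) / 1.12 = 3.98 mA.

I_D = 3.98 mA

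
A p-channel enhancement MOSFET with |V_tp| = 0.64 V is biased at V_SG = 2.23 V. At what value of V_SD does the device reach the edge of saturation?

V_SD,sat = 1.59 V

The boundary between triode and saturation is V_SD = V_SG − |V_tp| = V_ov.
V_ov = 2.23 − 0.64 = 1.59 V.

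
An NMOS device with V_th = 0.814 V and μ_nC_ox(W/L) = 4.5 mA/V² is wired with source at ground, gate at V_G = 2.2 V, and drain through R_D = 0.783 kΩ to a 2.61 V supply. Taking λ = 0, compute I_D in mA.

I_D = 2.66 mA

V_GS = V_G = 2.2 V, so V_ov = 2.2 − 0.814 = 1.39 V.
Assume saturation: I_D = ½ k_n V_ov² = 0.5 × 4.5 × 1.39² = 4.32 mA, giving V_DS = V_DD − I_D R_D = 2.61 − 4.32 × 0.783 = -0.774 V.
But -0.774 V < V_ov = 1.39 V, so the device is actually in triode.
In triode I_D = k_n[V_ov V_DS − ½ V_DS²] and I_D = (V_DD − V_DS)/R_D. Equating: 1.76 V_DS² − 5.884 V_DS + 2.61 = 0, giving V_DS = 0.527 V (the root below V_ov).
I_D = (2.61 − 0.527) / 0.783 = 2.66 mA.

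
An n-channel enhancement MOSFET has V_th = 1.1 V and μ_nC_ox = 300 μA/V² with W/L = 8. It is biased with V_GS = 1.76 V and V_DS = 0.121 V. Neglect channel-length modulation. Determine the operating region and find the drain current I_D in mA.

Triode; I_D = 0.174 mA

k_n = μ_nC_ox · (W/L) = 2.4 mA/V².
V_ov = V_GS − V_th = 1.76 − 1.1 = 0.66 V.
Since V_DS = 0.121 V < V_ov = 0.66 V, the device is in the triode region.
I_D = k_n [V_ov · V_DS − ½ V_DS²] = 2.4 × [0.66 × 0.121 − 0.5 × 0.121²] = 0.174 mA.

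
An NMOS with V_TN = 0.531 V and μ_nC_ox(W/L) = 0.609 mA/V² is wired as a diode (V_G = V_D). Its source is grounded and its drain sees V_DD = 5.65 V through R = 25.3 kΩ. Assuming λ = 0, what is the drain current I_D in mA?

With gate tied to drain, V_GS = V_DS ≥ V_GS − V_TN, so the device is in saturation.
KCL at the drain: ½ k_n (V_GS − V_TN)² = (V_DD − V_GS)/R.
Let x = V_GS − 0.531. Then 7.7 x² + x − 5.119 = 0, giving x = 0.753 V (positive root), so V_GS = 1.28 V.
I_D = (V_DD − V_GS)/R = (5.65 − 1.28) / 25.3 = 0.173 mA.

I_D = 0.173 mA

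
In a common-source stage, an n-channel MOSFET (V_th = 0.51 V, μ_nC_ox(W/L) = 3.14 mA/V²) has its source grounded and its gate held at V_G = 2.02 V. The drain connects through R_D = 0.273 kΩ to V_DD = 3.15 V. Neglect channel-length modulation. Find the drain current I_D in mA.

I_D = 3.58 mA

V_GS = V_G = 2.02 V, so V_ov = 2.02 − 0.51 = 1.51 V.
Assume saturation: I_D = ½ k_n V_ov² = 0.5 × 3.14 × 1.51² = 3.58 mA, giving V_DS = V_DD − I_D R_D = 3.15 − 3.58 × 0.273 = 2.17 V.
V_DS = 2.17 V ≥ V_ov = 1.51 V, confirming saturation.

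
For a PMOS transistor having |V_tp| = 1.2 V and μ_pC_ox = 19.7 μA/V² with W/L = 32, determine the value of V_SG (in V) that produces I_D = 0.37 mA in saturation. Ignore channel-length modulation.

V_SG = 2.28 V

k_p = μ_pC_ox · (W/L) = 0.6304 mA/V².
In saturation I_D = ½ k_p (V_SG − |V_tp|)², so V_SG − |V_tp| = √(2 I_D / k_p) = √(2 × 0.37 / 0.6304) = 1.08 V.
V_SG = 1.2 + 1.08 = 2.28 V.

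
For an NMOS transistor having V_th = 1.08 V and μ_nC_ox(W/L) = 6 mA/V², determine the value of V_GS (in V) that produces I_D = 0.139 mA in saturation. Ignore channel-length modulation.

V_GS = 1.30 V

In saturation I_D = ½ k_n (V_GS − V_th)², so V_GS − V_th = √(2 I_D / k_n) = √(2 × 0.139 / 6) = 0.215 V.
V_GS = 1.08 + 0.215 = 1.3 V.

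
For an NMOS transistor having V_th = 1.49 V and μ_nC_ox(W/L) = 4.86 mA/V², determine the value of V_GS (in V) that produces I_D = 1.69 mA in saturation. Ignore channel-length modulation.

V_GS = 2.32 V

In saturation I_D = ½ k_n (V_GS − V_th)², so V_GS − V_th = √(2 I_D / k_n) = √(2 × 1.69 / 4.86) = 0.834 V.
V_GS = 1.49 + 0.834 = 2.32 V.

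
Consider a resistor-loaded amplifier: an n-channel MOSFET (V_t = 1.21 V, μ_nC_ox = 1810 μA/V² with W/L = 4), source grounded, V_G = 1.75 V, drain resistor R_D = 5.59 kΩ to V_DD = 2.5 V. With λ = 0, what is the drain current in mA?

V_GS = V_G = 1.75 V, so V_ov = 1.75 − 1.21 = 0.54 V.
k_n = μ_nC_ox · (W/L) = 7.24 mA/V².
Assume saturation: I_D = ½ k_n V_ov² = 0.5 × 7.24 × 0.54² = 1.06 mA, giving V_DS = V_DD − I_D R_D = 2.5 − 1.06 × 5.59 = -3.4 V.
But -3.4 V < V_ov = 0.54 V, so the device is actually in triode.
In triode I_D = k_n[V_ov V_DS − ½ V_DS²] and I_D = (V_DD − V_DS)/R_D. Equating: 20.2 V_DS² − 22.85 V_DS + 2.5 = 0, giving V_DS = 0.123 V (the root below V_ov).
I_D = (2.5 − 0.123) / 5.59 = 0.425 mA.

I_D = 0.425 mA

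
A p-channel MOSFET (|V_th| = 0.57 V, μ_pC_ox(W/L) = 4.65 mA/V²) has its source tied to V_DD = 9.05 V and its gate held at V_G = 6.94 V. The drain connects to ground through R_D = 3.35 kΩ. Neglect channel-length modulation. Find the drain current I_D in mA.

V_SG = V_DD − V_G = 9.05 − 6.94 = 2.11 V, so V_ov = 2.11 − 0.57 = 1.54 V.
Assume saturation: I_D = ½ k_p V_ov² = 0.5 × 4.65 × 1.54² = 5.51 mA, giving V_SD = V_DD − I_D R_D = 9.05 − 5.51 × 3.35 = -9.42 V.
But -9.42 V < V_ov = 1.54 V, so the device is actually in triode.
In triode I_D = k_p[V_ov V_SD − ½ V_SD²] and I_D = (V_DD − V_SD)/R_D. Equating: 7.79 V_SD² − 24.99 V_SD + 9.05 = 0, giving V_SD = 0.416 V (the root below V_ov).
I_D = (9.05 − 0.416) / 3.35 = 2.58 mA.

I_D = 2.58 mA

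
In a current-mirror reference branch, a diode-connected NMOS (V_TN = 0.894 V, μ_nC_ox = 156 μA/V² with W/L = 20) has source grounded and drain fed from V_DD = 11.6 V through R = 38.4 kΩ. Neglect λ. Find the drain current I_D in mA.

I_D = 0.268 mA

With gate tied to drain, V_GS = V_DS ≥ V_GS − V_TN, so the device is in saturation.
k_n = μ_nC_ox · (W/L) = 3.12 mA/V².
KCL at the drain: ½ k_n (V_GS − V_TN)² = (V_DD − V_GS)/R.
Let x = V_GS − 0.894. Then 59.9 x² + x − 10.71 = 0, giving x = 0.414 V (positive root), so V_GS = 1.31 V.
I_D = (V_DD − V_GS)/R = (11.6 − 1.31) / 38.4 = 0.268 mA.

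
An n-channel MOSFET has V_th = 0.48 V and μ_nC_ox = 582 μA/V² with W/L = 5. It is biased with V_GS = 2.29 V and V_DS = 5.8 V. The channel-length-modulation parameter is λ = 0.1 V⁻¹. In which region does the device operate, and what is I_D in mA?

Saturation; I_D = 7.53 mA

k_n = μ_nC_ox · (W/L) = 2.91 mA/V².
V_ov = V_GS − V_th = 2.29 − 0.48 = 1.81 V.
Since V_DS = 5.8 V ≥ V_ov = 1.81 V, the device is in saturation.
I_D = ½ k_n V_ov² (1 + λ V_DS) = 0.5 × 2.91 × 1.81² × (1 + 0.1 × 5.8) = 7.53 mA.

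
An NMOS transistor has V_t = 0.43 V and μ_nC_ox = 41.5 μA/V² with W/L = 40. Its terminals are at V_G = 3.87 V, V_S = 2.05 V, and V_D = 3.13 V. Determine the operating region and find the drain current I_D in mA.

V_GS = V_G − V_S = 3.87 − 2.05 = 1.82 V; V_DS = V_D − V_S = 3.13 − 2.05 = 1.08 V.
k_n = μ_nC_ox · (W/L) = 1.66 mA/V².
V_ov = V_GS − V_t = 1.82 − 0.43 = 1.39 V.
Since V_DS = 1.08 V < V_ov = 1.39 V, the device is in the triode region.
I_D = k_n [V_ov · V_DS − ½ V_DS²] = 1.66 × [1.39 × 1.08 − 0.5 × 1.08²] = 1.52 mA.

Triode; I_D = 1.52 mA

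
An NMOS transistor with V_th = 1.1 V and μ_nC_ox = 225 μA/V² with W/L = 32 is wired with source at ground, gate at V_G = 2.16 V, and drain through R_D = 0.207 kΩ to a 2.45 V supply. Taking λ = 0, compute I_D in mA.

V_GS = V_G = 2.16 V, so V_ov = 2.16 − 1.1 = 1.06 V.
k_n = μ_nC_ox · (W/L) = 7.2 mA/V².
Assume saturation: I_D = ½ k_n V_ov² = 0.5 × 7.2 × 1.06² = 4.04 mA, giving V_DS = V_DD − I_D R_D = 2.45 − 4.04 × 0.207 = 1.61 V.
V_DS = 1.61 V ≥ V_ov = 1.06 V, confirming saturation.

I_D = 4.04 mA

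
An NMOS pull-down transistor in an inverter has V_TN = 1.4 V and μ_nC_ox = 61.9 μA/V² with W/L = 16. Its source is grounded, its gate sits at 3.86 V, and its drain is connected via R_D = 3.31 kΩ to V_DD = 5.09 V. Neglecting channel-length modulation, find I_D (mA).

I_D = 1.35 mA

V_GS = V_G = 3.86 V, so V_ov = 3.86 − 1.4 = 2.46 V.
k_n = μ_nC_ox · (W/L) = 0.9904 mA/V².
Assume saturation: I_D = ½ k_n V_ov² = 0.5 × 0.9904 × 2.46² = 3 mA, giving V_DS = V_DD − I_D R_D = 5.09 − 3 × 3.31 = -4.83 V.
But -4.83 V < V_ov = 2.46 V, so the device is actually in triode.
In triode I_D = k_n[V_ov V_DS − ½ V_DS²] and I_D = (V_DD − V_DS)/R_D. Equating: 1.64 V_DS² − 9.064 V_DS + 5.09 = 0, giving V_DS = 0.634 V (the root below V_ov).
I_D = (5.09 − 0.634) / 3.31 = 1.35 mA.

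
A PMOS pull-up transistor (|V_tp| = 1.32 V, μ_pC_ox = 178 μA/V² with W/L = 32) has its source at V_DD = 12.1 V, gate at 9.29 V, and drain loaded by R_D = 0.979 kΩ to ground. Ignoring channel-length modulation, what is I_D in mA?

V_SG = V_DD − V_G = 12.1 − 9.29 = 2.81 V, so V_ov = 2.81 − 1.32 = 1.49 V.
k_p = μ_pC_ox · (W/L) = 5.696 mA/V².
Assume saturation: I_D = ½ k_p V_ov² = 0.5 × 5.696 × 1.49² = 6.32 mA, giving V_SD = V_DD − I_D R_D = 12.1 − 6.32 × 0.979 = 5.91 V.
V_SD = 5.91 V ≥ V_ov = 1.49 V, confirming saturation.

I_D = 6.32 mA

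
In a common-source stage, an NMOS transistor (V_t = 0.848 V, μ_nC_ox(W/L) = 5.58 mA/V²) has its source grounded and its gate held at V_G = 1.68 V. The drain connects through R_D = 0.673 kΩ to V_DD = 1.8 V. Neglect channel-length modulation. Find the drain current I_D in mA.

V_GS = V_G = 1.68 V, so V_ov = 1.68 − 0.848 = 0.832 V.
Assume saturation: I_D = ½ k_n V_ov² = 0.5 × 5.58 × 0.832² = 1.93 mA, giving V_DS = V_DD − I_D R_D = 1.8 − 1.93 × 0.673 = 0.5 V.
But 0.5 V < V_ov = 0.832 V, so the device is actually in triode.
In triode I_D = k_n[V_ov V_DS − ½ V_DS²] and I_D = (V_DD − V_DS)/R_D. Equating: 1.88 V_DS² − 4.124 V_DS + 1.8 = 0, giving V_DS = 0.601 V (the root below V_ov).
I_D = (1.8 − 0.601) / 0.673 = 1.78 mA.

I_D = 1.78 mA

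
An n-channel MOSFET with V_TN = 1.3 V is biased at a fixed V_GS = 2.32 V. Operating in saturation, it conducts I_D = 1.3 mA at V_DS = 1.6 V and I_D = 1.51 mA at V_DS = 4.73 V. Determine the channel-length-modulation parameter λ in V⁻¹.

With V_GS fixed, I_D ∝ (1 + λ V_DS) in saturation, so I_D2/I_D1 = (1 + λ V_DS2)/(1 + λ V_DS1).
1.51/1.3 = 1.162 = (1 + 4.73 λ)/(1 + 1.6 λ).
Solving: λ (I_D1 V_DS2 − I_D2 V_DS1) = I_D2 − I_D1, so λ = (1.51 − 1.3) / (1.3 × 4.73 − 1.51 × 1.6) = 0.21 / 3.73 = 0.0563 V⁻¹.

λ = 0.0563 V⁻¹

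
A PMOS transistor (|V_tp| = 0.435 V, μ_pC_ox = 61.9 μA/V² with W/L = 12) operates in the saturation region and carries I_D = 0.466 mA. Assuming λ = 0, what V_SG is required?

V_SG = 1.56 V

k_p = μ_pC_ox · (W/L) = 0.7428 mA/V².
In saturation I_D = ½ k_p (V_SG − |V_tp|)², so V_SG − |V_tp| = √(2 I_D / k_p) = √(2 × 0.466 / 0.7428) = 1.12 V.
V_SG = 0.435 + 1.12 = 1.56 V.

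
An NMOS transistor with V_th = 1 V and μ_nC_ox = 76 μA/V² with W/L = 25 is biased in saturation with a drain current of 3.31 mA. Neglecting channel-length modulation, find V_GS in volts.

V_GS = 2.87 V

k_n = μ_nC_ox · (W/L) = 1.9 mA/V².
In saturation I_D = ½ k_n (V_GS − V_th)², so V_GS − V_th = √(2 I_D / k_n) = √(2 × 3.31 / 1.9) = 1.87 V.
V_GS = 1 + 1.87 = 2.87 V.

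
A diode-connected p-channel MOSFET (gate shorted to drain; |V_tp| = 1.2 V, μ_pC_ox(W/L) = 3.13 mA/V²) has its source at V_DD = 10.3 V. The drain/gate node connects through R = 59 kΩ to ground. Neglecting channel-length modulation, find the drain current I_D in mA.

I_D = 0.149 mA

With gate tied to drain, V_SG = V_SD ≥ V_SG − |V_tp|, so the device is in saturation.
KCL at the drain: ½ k_p (V_SG − |V_tp|)² = (V_DD − V_SG)/R.
Let x = V_SG − 1.2. Then 92.3 x² + x − 9.1 = 0, giving x = 0.309 V (positive root), so V_SG = 1.51 V.
I_D = (V_DD − V_SG)/R = (10.3 − 1.51) / 59 = 0.149 mA.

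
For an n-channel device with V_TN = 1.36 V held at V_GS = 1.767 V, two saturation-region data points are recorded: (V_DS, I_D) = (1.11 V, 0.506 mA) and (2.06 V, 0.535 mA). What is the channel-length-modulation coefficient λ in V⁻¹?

With V_GS fixed, I_D ∝ (1 + λ V_DS) in saturation, so I_D2/I_D1 = (1 + λ V_DS2)/(1 + λ V_DS1).
0.535/0.506 = 1.057 = (1 + 2.06 λ)/(1 + 1.11 λ).
Solving: λ (I_D1 V_DS2 − I_D2 V_DS1) = I_D2 − I_D1, so λ = (0.535 − 0.506) / (0.506 × 2.06 − 0.535 × 1.11) = 0.029 / 0.449 = 0.0647 V⁻¹.

λ = 0.0647 V⁻¹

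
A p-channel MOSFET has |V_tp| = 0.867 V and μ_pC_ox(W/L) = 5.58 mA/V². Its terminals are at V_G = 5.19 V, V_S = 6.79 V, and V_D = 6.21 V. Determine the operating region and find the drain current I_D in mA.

V_SG = V_S − V_G = 6.79 − 5.19 = 1.6 V; V_SD = V_S − V_D = 6.79 − 6.21 = 0.58 V.
V_ov = V_SG − |V_tp| = 1.6 − 0.867 = 0.733 V.
Since V_SD = 0.58 V < V_ov = 0.733 V, the device is in the triode region.
I_D = k_p [V_ov · V_SD − ½ V_SD²] = 5.58 × [0.733 × 0.58 − 0.5 × 0.58²] = 1.43 mA.

Triode; I_D = 1.43 mA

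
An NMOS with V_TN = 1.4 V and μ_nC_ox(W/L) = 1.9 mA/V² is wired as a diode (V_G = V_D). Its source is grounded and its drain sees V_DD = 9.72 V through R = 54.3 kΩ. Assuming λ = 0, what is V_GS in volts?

V_GS = 1.79 V

With gate tied to drain, V_GS = V_DS ≥ V_GS − V_TN, so the device is in saturation.
KCL at the drain: ½ k_n (V_GS − V_TN)² = (V_DD − V_GS)/R.
Let x = V_GS − 1.4. Then 51.6 x² + x − 8.32 = 0, giving x = 0.392 V (positive root), so V_GS = 1.79 V.
I_D = (V_DD − V_GS)/R = (9.72 − 1.79) / 54.3 = 0.146 mA.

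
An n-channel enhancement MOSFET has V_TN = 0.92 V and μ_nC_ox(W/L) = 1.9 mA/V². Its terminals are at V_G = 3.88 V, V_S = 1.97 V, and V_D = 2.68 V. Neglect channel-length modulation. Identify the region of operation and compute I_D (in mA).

V_GS = V_G − V_S = 3.88 − 1.97 = 1.91 V; V_DS = V_D − V_S = 2.68 − 1.97 = 0.71 V.
V_ov = V_GS − V_TN = 1.91 − 0.92 = 0.99 V.
Since V_DS = 0.71 V < V_ov = 0.99 V, the device is in the triode region.
I_D = k_n [V_ov · V_DS − ½ V_DS²] = 1.9 × [0.99 × 0.71 − 0.5 × 0.71²] = 0.857 mA.

Triode; I_D = 0.857 mA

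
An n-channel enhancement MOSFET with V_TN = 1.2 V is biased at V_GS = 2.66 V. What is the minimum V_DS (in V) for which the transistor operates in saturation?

V_DS,sat = 1.46 V

The boundary between triode and saturation is V_DS = V_GS − V_TN = V_ov.
V_ov = 2.66 − 1.2 = 1.46 V.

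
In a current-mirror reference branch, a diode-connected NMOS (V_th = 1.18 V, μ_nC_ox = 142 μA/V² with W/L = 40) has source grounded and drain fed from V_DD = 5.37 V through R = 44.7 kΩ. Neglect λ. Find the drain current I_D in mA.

I_D = 0.0898 mA

With gate tied to drain, V_GS = V_DS ≥ V_GS − V_th, so the device is in saturation.
k_n = μ_nC_ox · (W/L) = 5.68 mA/V².
KCL at the drain: ½ k_n (V_GS − V_th)² = (V_DD − V_GS)/R.
Let x = V_GS − 1.18. Then 127 x² + x − 4.19 = 0, giving x = 0.178 V (positive root), so V_GS = 1.36 V.
I_D = (V_DD − V_GS)/R = (5.37 − 1.36) / 44.7 = 0.0898 mA.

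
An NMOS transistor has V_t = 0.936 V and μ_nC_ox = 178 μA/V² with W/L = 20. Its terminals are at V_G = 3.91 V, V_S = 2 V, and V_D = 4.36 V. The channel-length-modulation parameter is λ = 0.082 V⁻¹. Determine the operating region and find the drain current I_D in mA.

Saturation; I_D = 2.02 mA

V_GS = V_G − V_S = 3.91 − 2 = 1.91 V; V_DS = V_D − V_S = 4.36 − 2 = 2.36 V.
k_n = μ_nC_ox · (W/L) = 3.56 mA/V².
V_ov = V_GS − V_t = 1.91 − 0.936 = 0.974 V.
Since V_DS = 2.36 V ≥ V_ov = 0.974 V, the device is in saturation.
I_D = ½ k_n V_ov² (1 + λ V_DS) = 0.5 × 3.56 × 0.974² × (1 + 0.082 × 2.36) = 2.02 mA.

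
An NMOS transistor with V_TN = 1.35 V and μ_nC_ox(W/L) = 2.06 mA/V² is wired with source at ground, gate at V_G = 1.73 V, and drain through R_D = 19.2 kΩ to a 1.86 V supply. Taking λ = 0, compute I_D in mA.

V_GS = V_G = 1.73 V, so V_ov = 1.73 − 1.35 = 0.38 V.
Assume saturation: I_D = ½ k_n V_ov² = 0.5 × 2.06 × 0.38² = 0.149 mA, giving V_DS = V_DD − I_D R_D = 1.86 − 0.149 × 19.2 = -0.996 V.
But -0.996 V < V_ov = 0.38 V, so the device is actually in triode.
In triode I_D = k_n[V_ov V_DS − ½ V_DS²] and I_D = (V_DD − V_DS)/R_D. Equating: 19.8 V_DS² − 16.03 V_DS + 1.86 = 0, giving V_DS = 0.14 V (the root below V_ov).
I_D = (1.86 − 0.14) / 19.2 = 0.0896 mA.

I_D = 0.0896 mA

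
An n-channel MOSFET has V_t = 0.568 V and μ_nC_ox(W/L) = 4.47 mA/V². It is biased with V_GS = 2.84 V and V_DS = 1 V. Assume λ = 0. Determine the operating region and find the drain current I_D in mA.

V_ov = V_GS − V_t = 2.84 − 0.568 = 2.27 V.
Since V_DS = 1 V < V_ov = 2.27 V, the device is in the triode region.
I_D = k_n [V_ov · V_DS − ½ V_DS²] = 4.47 × [2.27 × 1 − 0.5 × 1²] = 7.92 mA.

Triode; I_D = 7.92 mA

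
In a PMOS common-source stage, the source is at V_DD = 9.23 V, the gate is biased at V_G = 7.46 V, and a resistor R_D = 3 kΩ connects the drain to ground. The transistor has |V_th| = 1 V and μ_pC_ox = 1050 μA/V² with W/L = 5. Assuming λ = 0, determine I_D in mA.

V_SG = V_DD − V_G = 9.23 − 7.46 = 1.77 V, so V_ov = 1.77 − 1 = 0.77 V.
k_p = μ_pC_ox · (W/L) = 5.25 mA/V².
Assume saturation: I_D = ½ k_p V_ov² = 0.5 × 5.25 × 0.77² = 1.56 mA, giving V_SD = V_DD − I_D R_D = 9.23 − 1.56 × 3 = 4.56 V.
V_SD = 4.56 V ≥ V_ov = 0.77 V, confirming saturation.

I_D = 1.56 mA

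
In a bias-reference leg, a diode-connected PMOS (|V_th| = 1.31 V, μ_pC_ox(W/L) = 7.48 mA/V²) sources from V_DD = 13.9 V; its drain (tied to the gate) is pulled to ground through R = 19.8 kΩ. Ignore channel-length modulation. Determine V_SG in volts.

With gate tied to drain, V_SG = V_SD ≥ V_SG − |V_th|, so the device is in saturation.
KCL at the drain: ½ k_p (V_SG − |V_th|)² = (V_DD − V_SG)/R.
Let x = V_SG − 1.31. Then 74.1 x² + x − 12.59 = 0, giving x = 0.406 V (positive root), so V_SG = 1.72 V.
I_D = (V_DD − V_SG)/R = (13.9 − 1.72) / 19.8 = 0.615 mA.

V_SG = 1.72 V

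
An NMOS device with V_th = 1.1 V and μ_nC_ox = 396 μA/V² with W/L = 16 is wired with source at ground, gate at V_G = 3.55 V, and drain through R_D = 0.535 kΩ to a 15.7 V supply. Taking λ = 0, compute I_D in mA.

I_D = 19.0 mA

V_GS = V_G = 3.55 V, so V_ov = 3.55 − 1.1 = 2.45 V.
k_n = μ_nC_ox · (W/L) = 6.336 mA/V².
Assume saturation: I_D = ½ k_n V_ov² = 0.5 × 6.336 × 2.45² = 19 mA, giving V_DS = V_DD − I_D R_D = 15.7 − 19 × 0.535 = 5.53 V.
V_DS = 5.53 V ≥ V_ov = 2.45 V, confirming saturation.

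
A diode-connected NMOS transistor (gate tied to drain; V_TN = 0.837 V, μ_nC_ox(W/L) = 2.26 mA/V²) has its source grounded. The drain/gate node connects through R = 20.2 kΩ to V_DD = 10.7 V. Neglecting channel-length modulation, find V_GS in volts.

With gate tied to drain, V_GS = V_DS ≥ V_GS − V_TN, so the device is in saturation.
KCL at the drain: ½ k_n (V_GS − V_TN)² = (V_DD − V_GS)/R.
Let x = V_GS − 0.837. Then 22.8 x² + x − 9.863 = 0, giving x = 0.636 V (positive root), so V_GS = 1.47 V.
I_D = (V_DD − V_GS)/R = (10.7 − 1.47) / 20.2 = 0.457 mA.

V_GS = 1.47 V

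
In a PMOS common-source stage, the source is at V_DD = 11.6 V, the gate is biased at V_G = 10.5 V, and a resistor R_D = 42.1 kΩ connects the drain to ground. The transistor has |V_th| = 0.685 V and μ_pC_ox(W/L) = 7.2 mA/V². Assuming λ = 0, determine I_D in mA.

I_D = 0.273 mA

V_SG = V_DD − V_G = 11.6 − 10.5 = 1.1 V, so V_ov = 1.1 − 0.685 = 0.415 V.
Assume saturation: I_D = ½ k_p V_ov² = 0.5 × 7.2 × 0.415² = 0.62 mA, giving V_SD = V_DD − I_D R_D = 11.6 − 0.62 × 42.1 = -14.5 V.
But -14.5 V < V_ov = 0.415 V, so the device is actually in triode.
In triode I_D = k_p[V_ov V_SD − ½ V_SD²] and I_D = (V_DD − V_SD)/R_D. Equating: 152 V_SD² − 126.8 V_SD + 11.6 = 0, giving V_SD = 0.105 V (the root below V_ov).
I_D = (11.6 − 0.105) / 42.1 = 0.273 mA.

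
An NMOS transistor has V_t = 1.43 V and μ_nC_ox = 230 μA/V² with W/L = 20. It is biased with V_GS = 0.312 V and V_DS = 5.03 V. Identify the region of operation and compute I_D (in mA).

Cutoff; I_D = 0 mA

V_GS = 0.312 V < V_t = 1.43 V, so the transistor is in cutoff.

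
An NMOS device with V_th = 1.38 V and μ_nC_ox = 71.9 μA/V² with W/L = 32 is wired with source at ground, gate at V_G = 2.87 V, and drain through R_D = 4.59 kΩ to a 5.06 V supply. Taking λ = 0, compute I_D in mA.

I_D = 1.03 mA

V_GS = V_G = 2.87 V, so V_ov = 2.87 − 1.38 = 1.49 V.
k_n = μ_nC_ox · (W/L) = 2.301 mA/V².
Assume saturation: I_D = ½ k_n V_ov² = 0.5 × 2.301 × 1.49² = 2.55 mA, giving V_DS = V_DD − I_D R_D = 5.06 − 2.55 × 4.59 = -6.66 V.
But -6.66 V < V_ov = 1.49 V, so the device is actually in triode.
In triode I_D = k_n[V_ov V_DS − ½ V_DS²] and I_D = (V_DD − V_DS)/R_D. Equating: 5.28 V_DS² − 16.74 V_DS + 5.06 = 0, giving V_DS = 0.339 V (the root below V_ov).
I_D = (5.06 − 0.339) / 4.59 = 1.03 mA.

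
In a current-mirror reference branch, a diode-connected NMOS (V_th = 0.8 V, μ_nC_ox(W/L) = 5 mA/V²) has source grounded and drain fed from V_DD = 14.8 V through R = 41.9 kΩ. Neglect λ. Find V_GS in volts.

V_GS = 1.16 V

With gate tied to drain, V_GS = V_DS ≥ V_GS − V_th, so the device is in saturation.
KCL at the drain: ½ k_n (V_GS − V_th)² = (V_DD − V_GS)/R.
Let x = V_GS − 0.8. Then 105 x² + x − 14 = 0, giving x = 0.361 V (positive root), so V_GS = 1.16 V.
I_D = (V_DD − V_GS)/R = (14.8 − 1.16) / 41.9 = 0.326 mA.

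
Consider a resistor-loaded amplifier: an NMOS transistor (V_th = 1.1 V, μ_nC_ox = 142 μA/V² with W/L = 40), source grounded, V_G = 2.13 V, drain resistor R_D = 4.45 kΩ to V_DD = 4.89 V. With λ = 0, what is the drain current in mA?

V_GS = V_G = 2.13 V, so V_ov = 2.13 − 1.1 = 1.03 V.
k_n = μ_nC_ox · (W/L) = 5.68 mA/V².
Assume saturation: I_D = ½ k_n V_ov² = 0.5 × 5.68 × 1.03² = 3.01 mA, giving V_DS = V_DD − I_D R_D = 4.89 − 3.01 × 4.45 = -8.52 V.
But -8.52 V < V_ov = 1.03 V, so the device is actually in triode.
In triode I_D = k_n[V_ov V_DS − ½ V_DS²] and I_D = (V_DD − V_DS)/R_D. Equating: 12.6 V_DS² − 27.03 V_DS + 4.89 = 0, giving V_DS = 0.199 V (the root below V_ov).
I_D = (4.89 − 0.199) / 4.45 = 1.05 mA.

I_D = 1.05 mA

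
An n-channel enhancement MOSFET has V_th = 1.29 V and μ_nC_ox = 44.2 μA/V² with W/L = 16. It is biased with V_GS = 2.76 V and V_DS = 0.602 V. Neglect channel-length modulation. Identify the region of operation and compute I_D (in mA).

k_n = μ_nC_ox · (W/L) = 0.7072 mA/V².
V_ov = V_GS − V_th = 2.76 − 1.29 = 1.47 V.
Since V_DS = 0.602 V < V_ov = 1.47 V, the device is in the triode region.
I_D = k_n [V_ov · V_DS − ½ V_DS²] = 0.7072 × [1.47 × 0.602 − 0.5 × 0.602²] = 0.498 mA.

Triode; I_D = 0.498 mA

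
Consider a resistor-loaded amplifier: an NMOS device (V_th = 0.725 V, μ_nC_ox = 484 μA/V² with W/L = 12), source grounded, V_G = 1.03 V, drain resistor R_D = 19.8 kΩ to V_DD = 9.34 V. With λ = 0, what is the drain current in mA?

I_D = 0.270 mA

V_GS = V_G = 1.03 V, so V_ov = 1.03 − 0.725 = 0.305 V.
k_n = μ_nC_ox · (W/L) = 5.808 mA/V².
Assume saturation: I_D = ½ k_n V_ov² = 0.5 × 5.808 × 0.305² = 0.27 mA, giving V_DS = V_DD − I_D R_D = 9.34 − 0.27 × 19.8 = 3.99 V.
V_DS = 3.99 V ≥ V_ov = 0.305 V, confirming saturation.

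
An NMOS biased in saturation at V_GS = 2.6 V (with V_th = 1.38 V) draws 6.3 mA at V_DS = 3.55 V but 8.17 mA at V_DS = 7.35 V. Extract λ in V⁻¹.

With V_GS fixed, I_D ∝ (1 + λ V_DS) in saturation, so I_D2/I_D1 = (1 + λ V_DS2)/(1 + λ V_DS1).
8.17/6.3 = 1.297 = (1 + 7.35 λ)/(1 + 3.55 λ).
Solving: λ (I_D1 V_DS2 − I_D2 V_DS1) = I_D2 − I_D1, so λ = (8.17 − 6.3) / (6.3 × 7.35 − 8.17 × 3.55) = 1.87 / 17.3 = 0.108 V⁻¹.

λ = 0.108 V⁻¹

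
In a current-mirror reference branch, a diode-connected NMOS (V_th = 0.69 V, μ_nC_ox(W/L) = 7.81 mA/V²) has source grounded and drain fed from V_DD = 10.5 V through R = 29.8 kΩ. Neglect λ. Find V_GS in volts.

With gate tied to drain, V_GS = V_DS ≥ V_GS − V_th, so the device is in saturation.
KCL at the drain: ½ k_n (V_GS − V_th)² = (V_DD − V_GS)/R.
Let x = V_GS − 0.69. Then 116 x² + x − 9.81 = 0, giving x = 0.286 V (positive root), so V_GS = 0.976 V.
I_D = (V_DD − V_GS)/R = (10.5 − 0.976) / 29.8 = 0.32 mA.

V_GS = 0.976 V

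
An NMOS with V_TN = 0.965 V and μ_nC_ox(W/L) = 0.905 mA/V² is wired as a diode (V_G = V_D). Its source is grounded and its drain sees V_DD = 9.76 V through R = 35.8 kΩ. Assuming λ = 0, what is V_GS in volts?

V_GS = 1.67 V

With gate tied to drain, V_GS = V_DS ≥ V_GS − V_TN, so the device is in saturation.
KCL at the drain: ½ k_n (V_GS − V_TN)² = (V_DD − V_GS)/R.
Let x = V_GS − 0.965. Then 16.2 x² + x − 8.795 = 0, giving x = 0.707 V (positive root), so V_GS = 1.67 V.
I_D = (V_DD − V_GS)/R = (9.76 − 1.67) / 35.8 = 0.226 mA.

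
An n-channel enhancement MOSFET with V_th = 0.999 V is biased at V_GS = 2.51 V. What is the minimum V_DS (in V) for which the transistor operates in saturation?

V_DS,sat = 1.51 V

The boundary between triode and saturation is V_DS = V_GS − V_th = V_ov.
V_ov = 2.51 − 0.999 = 1.51 V.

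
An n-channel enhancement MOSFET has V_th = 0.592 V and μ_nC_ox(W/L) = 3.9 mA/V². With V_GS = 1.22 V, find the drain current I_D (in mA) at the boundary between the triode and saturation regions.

I_D = 0.769 mA

At the boundary V_DS = V_ov = V_GS − V_th = 1.22 − 0.592 = 0.628 V.
I_D = ½ k_n V_ov² = 0.5 × 3.9 × 0.628² = 0.769 mA.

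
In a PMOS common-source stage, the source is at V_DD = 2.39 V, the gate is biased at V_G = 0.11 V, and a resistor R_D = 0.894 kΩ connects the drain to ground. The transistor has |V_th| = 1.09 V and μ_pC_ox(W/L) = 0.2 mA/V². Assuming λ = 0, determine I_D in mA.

I_D = 0.142 mA

V_SG = V_DD − V_G = 2.39 − 0.11 = 2.28 V, so V_ov = 2.28 − 1.09 = 1.19 V.
Assume saturation: I_D = ½ k_p V_ov² = 0.5 × 0.2 × 1.19² = 0.142 mA, giving V_SD = V_DD − I_D R_D = 2.39 − 0.142 × 0.894 = 2.26 V.
V_SD = 2.26 V ≥ V_ov = 1.19 V, confirming saturation.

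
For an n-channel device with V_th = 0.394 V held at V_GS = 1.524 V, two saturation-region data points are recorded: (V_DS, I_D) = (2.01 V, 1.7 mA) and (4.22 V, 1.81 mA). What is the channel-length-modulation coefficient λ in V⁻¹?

With V_GS fixed, I_D ∝ (1 + λ V_DS) in saturation, so I_D2/I_D1 = (1 + λ V_DS2)/(1 + λ V_DS1).
1.81/1.7 = 1.065 = (1 + 4.22 λ)/(1 + 2.01 λ).
Solving: λ (I_D1 V_DS2 − I_D2 V_DS1) = I_D2 − I_D1, so λ = (1.81 − 1.7) / (1.7 × 4.22 − 1.81 × 2.01) = 0.11 / 3.54 = 0.0311 V⁻¹.

λ = 0.0311 V⁻¹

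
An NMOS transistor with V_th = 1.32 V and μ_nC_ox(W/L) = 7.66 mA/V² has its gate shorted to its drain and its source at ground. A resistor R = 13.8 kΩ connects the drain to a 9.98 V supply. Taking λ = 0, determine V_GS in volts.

V_GS = 1.72 V

With gate tied to drain, V_GS = V_DS ≥ V_GS − V_th, so the device is in saturation.
KCL at the drain: ½ k_n (V_GS − V_th)² = (V_DD − V_GS)/R.
Let x = V_GS − 1.32. Then 52.9 x² + x − 8.66 = 0, giving x = 0.395 V (positive root), so V_GS = 1.72 V.
I_D = (V_DD − V_GS)/R = (9.98 − 1.72) / 13.8 = 0.599 mA.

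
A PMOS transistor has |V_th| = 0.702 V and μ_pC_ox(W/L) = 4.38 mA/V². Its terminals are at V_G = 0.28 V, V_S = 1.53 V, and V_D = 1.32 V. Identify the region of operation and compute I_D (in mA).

V_SG = V_S − V_G = 1.53 − 0.28 = 1.25 V; V_SD = V_S − V_D = 1.53 − 1.32 = 0.21 V.
V_ov = V_SG − |V_th| = 1.25 − 0.702 = 0.548 V.
Since V_SD = 0.21 V < V_ov = 0.548 V, the device is in the triode region.
I_D = k_p [V_ov · V_SD − ½ V_SD²] = 4.38 × [0.548 × 0.21 − 0.5 × 0.21²] = 0.407 mA.

Triode; I_D = 0.407 mA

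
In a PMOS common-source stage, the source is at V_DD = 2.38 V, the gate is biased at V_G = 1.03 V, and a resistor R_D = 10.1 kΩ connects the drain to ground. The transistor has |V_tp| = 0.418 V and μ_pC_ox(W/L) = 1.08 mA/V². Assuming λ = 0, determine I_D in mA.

V_SG = V_DD − V_G = 2.38 − 1.03 = 1.35 V, so V_ov = 1.35 − 0.418 = 0.932 V.
Assume saturation: I_D = ½ k_p V_ov² = 0.5 × 1.08 × 0.932² = 0.469 mA, giving V_SD = V_DD − I_D R_D = 2.38 − 0.469 × 10.1 = -2.36 V.
But -2.36 V < V_ov = 0.932 V, so the device is actually in triode.
In triode I_D = k_p[V_ov V_SD − ½ V_SD²] and I_D = (V_DD − V_SD)/R_D. Equating: 5.45 V_SD² − 11.17 V_SD + 2.38 = 0, giving V_SD = 0.242 V (the root below V_ov).
I_D = (2.38 − 0.242) / 10.1 = 0.212 mA.

I_D = 0.212 mA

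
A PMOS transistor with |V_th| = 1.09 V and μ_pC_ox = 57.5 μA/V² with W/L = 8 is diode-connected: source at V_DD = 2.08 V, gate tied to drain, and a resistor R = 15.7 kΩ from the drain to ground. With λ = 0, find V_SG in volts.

With gate tied to drain, V_SG = V_SD ≥ V_SG − |V_th|, so the device is in saturation.
k_p = μ_pC_ox · (W/L) = 0.46 mA/V².
KCL at the drain: ½ k_p (V_SG − |V_th|)² = (V_DD − V_SG)/R.
Let x = V_SG − 1.09. Then 3.61 x² + x − 0.99 = 0, giving x = 0.403 V (positive root), so V_SG = 1.49 V.
I_D = (V_DD − V_SG)/R = (2.08 − 1.49) / 15.7 = 0.0374 mA.

V_SG = 1.49 V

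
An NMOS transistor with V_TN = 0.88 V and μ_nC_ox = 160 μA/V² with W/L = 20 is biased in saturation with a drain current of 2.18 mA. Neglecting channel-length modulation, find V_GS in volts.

k_n = μ_nC_ox · (W/L) = 3.2 mA/V².
In saturation I_D = ½ k_n (V_GS − V_TN)², so V_GS − V_TN = √(2 I_D / k_n) = √(2 × 2.18 / 3.2) = 1.17 V.
V_GS = 0.88 + 1.17 = 2.05 V.

V_GS = 2.05 V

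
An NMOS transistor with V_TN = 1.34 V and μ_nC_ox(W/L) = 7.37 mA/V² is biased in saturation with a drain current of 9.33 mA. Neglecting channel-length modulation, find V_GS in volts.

In saturation I_D = ½ k_n (V_GS − V_TN)², so V_GS − V_TN = √(2 I_D / k_n) = √(2 × 9.33 / 7.37) = 1.59 V.
V_GS = 1.34 + 1.59 = 2.93 V.

V_GS = 2.93 V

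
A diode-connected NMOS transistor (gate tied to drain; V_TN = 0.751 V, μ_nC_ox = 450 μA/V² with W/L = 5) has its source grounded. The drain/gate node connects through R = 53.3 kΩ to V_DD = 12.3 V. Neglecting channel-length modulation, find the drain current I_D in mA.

With gate tied to drain, V_GS = V_DS ≥ V_GS − V_TN, so the device is in saturation.
k_n = μ_nC_ox · (W/L) = 2.25 mA/V².
KCL at the drain: ½ k_n (V_GS − V_TN)² = (V_DD − V_GS)/R.
Let x = V_GS − 0.751. Then 60 x² + x − 11.55 = 0, giving x = 0.431 V (positive root), so V_GS = 1.18 V.
I_D = (V_DD − V_GS)/R = (12.3 − 1.18) / 53.3 = 0.209 mA.

I_D = 0.209 mA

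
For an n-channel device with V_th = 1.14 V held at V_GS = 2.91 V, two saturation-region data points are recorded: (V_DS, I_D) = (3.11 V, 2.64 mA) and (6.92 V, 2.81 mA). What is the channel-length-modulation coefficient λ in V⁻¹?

λ = 0.0178 V⁻¹

With V_GS fixed, I_D ∝ (1 + λ V_DS) in saturation, so I_D2/I_D1 = (1 + λ V_DS2)/(1 + λ V_DS1).
2.81/2.64 = 1.064 = (1 + 6.92 λ)/(1 + 3.11 λ).
Solving: λ (I_D1 V_DS2 − I_D2 V_DS1) = I_D2 − I_D1, so λ = (2.81 − 2.64) / (2.64 × 6.92 − 2.81 × 3.11) = 0.17 / 9.53 = 0.0178 V⁻¹.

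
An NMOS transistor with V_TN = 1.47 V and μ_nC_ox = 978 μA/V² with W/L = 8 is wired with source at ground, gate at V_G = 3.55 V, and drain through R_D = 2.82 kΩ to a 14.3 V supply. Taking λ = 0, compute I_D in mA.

V_GS = V_G = 3.55 V, so V_ov = 3.55 − 1.47 = 2.08 V.
k_n = μ_nC_ox · (W/L) = 7.824 mA/V².
Assume saturation: I_D = ½ k_n V_ov² = 0.5 × 7.824 × 2.08² = 16.9 mA, giving V_DS = V_DD − I_D R_D = 14.3 − 16.9 × 2.82 = -33.4 V.
But -33.4 V < V_ov = 2.08 V, so the device is actually in triode.
In triode I_D = k_n[V_ov V_DS − ½ V_DS²] and I_D = (V_DD − V_DS)/R_D. Equating: 11 V_DS² − 46.89 V_DS + 14.3 = 0, giving V_DS = 0.331 V (the root below V_ov).
I_D = (14.3 − 0.331) / 2.82 = 4.95 mA.

I_D = 4.95 mA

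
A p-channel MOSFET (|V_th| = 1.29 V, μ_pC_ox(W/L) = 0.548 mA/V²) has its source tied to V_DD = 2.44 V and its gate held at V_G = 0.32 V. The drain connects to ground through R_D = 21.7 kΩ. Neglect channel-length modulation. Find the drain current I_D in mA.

I_D = 0.100 mA

V_SG = V_DD − V_G = 2.44 − 0.32 = 2.12 V, so V_ov = 2.12 − 1.29 = 0.83 V.
Assume saturation: I_D = ½ k_p V_ov² = 0.5 × 0.548 × 0.83² = 0.189 mA, giving V_SD = V_DD − I_D R_D = 2.44 − 0.189 × 21.7 = -1.66 V.
But -1.66 V < V_ov = 0.83 V, so the device is actually in triode.
In triode I_D = k_p[V_ov V_SD − ½ V_SD²] and I_D = (V_DD − V_SD)/R_D. Equating: 5.95 V_SD² − 10.87 V_SD + 2.44 = 0, giving V_SD = 0.262 V (the root below V_ov).
I_D = (2.44 − 0.262) / 21.7 = 0.1 mA.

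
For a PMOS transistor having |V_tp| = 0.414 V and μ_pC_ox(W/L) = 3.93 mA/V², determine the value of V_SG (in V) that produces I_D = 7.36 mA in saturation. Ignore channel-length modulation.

In saturation I_D = ½ k_p (V_SG − |V_tp|)², so V_SG − |V_tp| = √(2 I_D / k_p) = √(2 × 7.36 / 3.93) = 1.94 V.
V_SG = 0.414 + 1.94 = 2.35 V.

V_SG = 2.35 V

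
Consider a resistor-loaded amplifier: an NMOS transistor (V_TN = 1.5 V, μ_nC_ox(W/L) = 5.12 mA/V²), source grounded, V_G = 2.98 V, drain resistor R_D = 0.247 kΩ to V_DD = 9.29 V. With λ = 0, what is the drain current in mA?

V_GS = V_G = 2.98 V, so V_ov = 2.98 − 1.5 = 1.48 V.
Assume saturation: I_D = ½ k_n V_ov² = 0.5 × 5.12 × 1.48² = 5.61 mA, giving V_DS = V_DD − I_D R_D = 9.29 − 5.61 × 0.247 = 7.9 V.
V_DS = 7.9 V ≥ V_ov = 1.48 V, confirming saturation.

I_D = 5.61 mA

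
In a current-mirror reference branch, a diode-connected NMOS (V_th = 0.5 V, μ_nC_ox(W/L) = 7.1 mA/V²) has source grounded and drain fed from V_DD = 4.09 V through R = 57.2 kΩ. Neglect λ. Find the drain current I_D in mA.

With gate tied to drain, V_GS = V_DS ≥ V_GS − V_th, so the device is in saturation.
KCL at the drain: ½ k_n (V_GS − V_th)² = (V_DD − V_GS)/R.
Let x = V_GS − 0.5. Then 203 x² + x − 3.59 = 0, giving x = 0.131 V (positive root), so V_GS = 0.631 V.
I_D = (V_DD − V_GS)/R = (4.09 − 0.631) / 57.2 = 0.0605 mA.

I_D = 0.0605 mA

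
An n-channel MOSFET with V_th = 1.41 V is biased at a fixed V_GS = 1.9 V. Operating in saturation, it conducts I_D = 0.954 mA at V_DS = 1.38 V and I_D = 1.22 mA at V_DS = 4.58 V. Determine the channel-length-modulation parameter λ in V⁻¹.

λ = 0.0990 V⁻¹

With V_GS fixed, I_D ∝ (1 + λ V_DS) in saturation, so I_D2/I_D1 = (1 + λ V_DS2)/(1 + λ V_DS1).
1.22/0.954 = 1.279 = (1 + 4.58 λ)/(1 + 1.38 λ).
Solving: λ (I_D1 V_DS2 − I_D2 V_DS1) = I_D2 − I_D1, so λ = (1.22 − 0.954) / (0.954 × 4.58 − 1.22 × 1.38) = 0.266 / 2.69 = 0.099 V⁻¹.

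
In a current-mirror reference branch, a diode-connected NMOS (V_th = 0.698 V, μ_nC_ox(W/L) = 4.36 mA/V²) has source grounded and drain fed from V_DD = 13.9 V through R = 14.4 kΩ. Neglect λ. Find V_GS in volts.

With gate tied to drain, V_GS = V_DS ≥ V_GS − V_th, so the device is in saturation.
KCL at the drain: ½ k_n (V_GS − V_th)² = (V_DD − V_GS)/R.
Let x = V_GS − 0.698. Then 31.4 x² + x − 13.2 = 0, giving x = 0.633 V (positive root), so V_GS = 1.33 V.
I_D = (V_DD − V_GS)/R = (13.9 − 1.33) / 14.4 = 0.873 mA.

V_GS = 1.33 V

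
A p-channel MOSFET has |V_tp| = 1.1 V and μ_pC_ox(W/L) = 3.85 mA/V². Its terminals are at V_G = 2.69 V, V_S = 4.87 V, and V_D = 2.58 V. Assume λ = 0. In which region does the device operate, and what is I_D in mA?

Saturation; I_D = 2.25 mA

V_SG = V_S − V_G = 4.87 − 2.69 = 2.18 V; V_SD = V_S − V_D = 4.87 − 2.58 = 2.29 V.
V_ov = V_SG − |V_tp| = 2.18 − 1.1 = 1.08 V.
Since V_SD = 2.29 V ≥ V_ov = 1.08 V, the device is in saturation.
I_D = ½ k_p V_ov² = 0.5 × 3.85 × 1.08² = 2.25 mA.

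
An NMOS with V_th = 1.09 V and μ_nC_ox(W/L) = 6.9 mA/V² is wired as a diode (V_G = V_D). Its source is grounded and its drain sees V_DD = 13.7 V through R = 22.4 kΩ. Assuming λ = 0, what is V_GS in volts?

With gate tied to drain, V_GS = V_DS ≥ V_GS − V_th, so the device is in saturation.
KCL at the drain: ½ k_n (V_GS − V_th)² = (V_DD − V_GS)/R.
Let x = V_GS − 1.09. Then 77.3 x² + x − 12.61 = 0, giving x = 0.398 V (positive root), so V_GS = 1.49 V.
I_D = (V_DD − V_GS)/R = (13.7 − 1.49) / 22.4 = 0.545 mA.

V_GS = 1.49 V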